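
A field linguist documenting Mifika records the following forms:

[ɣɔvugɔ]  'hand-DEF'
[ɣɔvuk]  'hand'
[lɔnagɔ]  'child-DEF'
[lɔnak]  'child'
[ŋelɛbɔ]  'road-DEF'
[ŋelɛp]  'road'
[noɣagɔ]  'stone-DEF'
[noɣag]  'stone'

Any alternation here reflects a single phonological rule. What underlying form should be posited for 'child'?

/lɔnak/

The root 'child' surfaces as [lɔnagɔ] and [lɔnak], with a stem-final [g] ~ [k] alternation.
Compare 'stone', with invariant [g] in [noɣagɔ] and [noɣag]: an analysis with underlying /g/ and a rule producing [k] in isolation would wrongly predict alternation here too.
The alternation reflects intervocalic voicing: voiceless stops become voiced between vowels. /k/ is underlying.
So 'child' = /lɔnak/.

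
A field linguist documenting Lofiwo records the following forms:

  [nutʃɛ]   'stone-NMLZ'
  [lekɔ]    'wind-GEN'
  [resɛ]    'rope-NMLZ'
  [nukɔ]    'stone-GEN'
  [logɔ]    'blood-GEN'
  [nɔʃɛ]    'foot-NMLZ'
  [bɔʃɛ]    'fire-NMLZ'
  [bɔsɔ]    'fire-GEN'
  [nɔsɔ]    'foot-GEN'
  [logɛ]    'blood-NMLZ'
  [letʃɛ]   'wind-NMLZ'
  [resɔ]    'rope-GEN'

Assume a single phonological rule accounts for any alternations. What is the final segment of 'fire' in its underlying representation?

'fire' shows [ʃ] ~ [s] at the end of the stem ([bɔʃɛ] vs [bɔsɔ]).
If /s/ were underlying and a rule turned it into [ʃ] before the NMLZ suffix, 'rope' would also alternate; but it has [s] in both [resɛ] and [resɔ].
The underlying segment must be /ʃ/; palato-alveolar /tʃ/ and /ʃ/ become [k] and [s] when no front vowel follows, yielding [s] there.

/ʃ/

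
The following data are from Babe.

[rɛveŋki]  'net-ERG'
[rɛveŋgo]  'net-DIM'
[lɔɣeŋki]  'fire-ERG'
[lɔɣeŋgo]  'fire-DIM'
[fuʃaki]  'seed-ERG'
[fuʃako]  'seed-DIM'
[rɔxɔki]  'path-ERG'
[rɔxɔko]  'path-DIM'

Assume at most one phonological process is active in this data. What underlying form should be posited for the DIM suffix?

The DIM morpheme has two allomorphs, [-go] and [-ko].
The ERG suffix, which begins with [k], is invariant after every stem; so [k] is not altered by any rule here.
So the underlying form is /-go/, and voiced stops become voiceless after a vowel.

/-go/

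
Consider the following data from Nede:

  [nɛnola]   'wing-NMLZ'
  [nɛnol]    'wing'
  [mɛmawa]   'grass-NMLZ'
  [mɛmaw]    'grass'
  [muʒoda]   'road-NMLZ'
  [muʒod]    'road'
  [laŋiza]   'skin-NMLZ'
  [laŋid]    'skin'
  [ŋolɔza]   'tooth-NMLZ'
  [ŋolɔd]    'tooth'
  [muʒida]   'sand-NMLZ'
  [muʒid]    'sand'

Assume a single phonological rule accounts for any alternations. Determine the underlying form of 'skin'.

The root 'skin' surfaces as [laŋiza] and [laŋid], with a stem-final [z] ~ [d] alternation.
But 'sand' keeps [d] in both environments ([muʒida], [muʒid]), so there is no rule changing /d/ to [z] before the NMLZ suffix.
The alternation reflects word-final hardening: voiced fricatives become stops word-finally. /z/ is underlying.

/laŋiz/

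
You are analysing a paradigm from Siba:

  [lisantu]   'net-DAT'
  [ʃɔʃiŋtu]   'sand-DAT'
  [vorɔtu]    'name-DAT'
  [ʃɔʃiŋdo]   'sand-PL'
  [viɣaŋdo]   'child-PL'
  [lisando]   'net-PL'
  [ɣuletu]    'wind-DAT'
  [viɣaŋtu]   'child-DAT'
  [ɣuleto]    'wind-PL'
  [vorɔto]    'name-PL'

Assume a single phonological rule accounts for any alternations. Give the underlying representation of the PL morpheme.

The PL suffix surfaces as [-do] and [-to], depending on the final segment of the stem.
By contrast the DAT suffix keeps its initial [t] throughout — that segment must be underlying.
So the underlying form is /-do/, and voiced stops become voiceless after a vowel.

/-do/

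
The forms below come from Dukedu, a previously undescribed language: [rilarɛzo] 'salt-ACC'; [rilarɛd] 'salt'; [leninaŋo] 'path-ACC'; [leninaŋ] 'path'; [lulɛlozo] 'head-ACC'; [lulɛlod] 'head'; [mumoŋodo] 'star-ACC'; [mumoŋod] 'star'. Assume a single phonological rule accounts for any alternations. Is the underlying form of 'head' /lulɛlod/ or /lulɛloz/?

In [lulɛlozo] and [lulɛlod] the final segment of 'head' alternates: [z] ~ [d].
But 'star' keeps [d] in both environments ([mumoŋodo], [mumoŋod]), so there is no rule changing /d/ to [z] before the ACC suffix.
Therefore /z/ is basic and [d] is derived by word-final hardening (voiced fricatives become stops word-finally).

/lulɛloz/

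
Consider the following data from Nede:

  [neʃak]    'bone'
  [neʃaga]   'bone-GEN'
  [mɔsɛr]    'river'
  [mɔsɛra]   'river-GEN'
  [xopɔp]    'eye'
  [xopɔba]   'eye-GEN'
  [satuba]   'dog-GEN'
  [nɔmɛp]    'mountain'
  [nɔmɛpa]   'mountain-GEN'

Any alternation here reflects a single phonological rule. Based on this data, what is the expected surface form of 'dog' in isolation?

[satup]

The stem for 'eye' ends in [p] in [xopɔp] but [b] in [xopɔba].
The stem 'mountain' ([nɔmɛp], [nɔmɛpa]) shows [p] unchanged in both environments, so [p] cannot be basic with [b] derived before the GEN suffix.
The underlying segment must be /b/; voiced obstruents become voiceless word-finally, yielding [p] there.
The one attested form of 'dog', [satuba], shows underlying /satub/. Applying the same rule word-finally gives [satup].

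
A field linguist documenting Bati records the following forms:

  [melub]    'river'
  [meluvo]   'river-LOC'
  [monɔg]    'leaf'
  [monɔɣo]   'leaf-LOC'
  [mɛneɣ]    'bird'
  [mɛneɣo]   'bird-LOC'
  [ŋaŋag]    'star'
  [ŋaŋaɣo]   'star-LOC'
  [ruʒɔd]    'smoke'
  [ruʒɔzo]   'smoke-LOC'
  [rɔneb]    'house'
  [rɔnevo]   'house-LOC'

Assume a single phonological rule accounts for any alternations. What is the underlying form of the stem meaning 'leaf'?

The stem for 'leaf' ends in [g] in [monɔg] but [ɣ] in [monɔɣo].
If /ɣ/ were underlying and a rule turned it into [g] in isolation, 'bird' would also alternate; but it has [ɣ] in both [mɛneɣ] and [mɛneɣo].
So /g/ is underlying, and a rule of intervocalic spirantization — voiced stops become fricatives between vowels — gives [ɣ].

/monɔg/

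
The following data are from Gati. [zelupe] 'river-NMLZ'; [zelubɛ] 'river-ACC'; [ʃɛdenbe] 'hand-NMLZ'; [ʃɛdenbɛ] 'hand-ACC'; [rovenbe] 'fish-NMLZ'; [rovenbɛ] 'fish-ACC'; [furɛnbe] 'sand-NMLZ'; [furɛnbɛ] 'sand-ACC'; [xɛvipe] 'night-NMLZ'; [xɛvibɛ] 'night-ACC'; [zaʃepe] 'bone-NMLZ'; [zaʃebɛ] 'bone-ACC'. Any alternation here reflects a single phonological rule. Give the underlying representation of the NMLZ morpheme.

/-pe/

The NMLZ morpheme has two allomorphs, [-be] and [-pe].
By contrast the ACC suffix keeps its initial [b] throughout — that segment must be underlying.
The NMLZ suffix is therefore /-pe/ underlyingly, with post-nasal voicing: voiceless stops become voiced after a nasal.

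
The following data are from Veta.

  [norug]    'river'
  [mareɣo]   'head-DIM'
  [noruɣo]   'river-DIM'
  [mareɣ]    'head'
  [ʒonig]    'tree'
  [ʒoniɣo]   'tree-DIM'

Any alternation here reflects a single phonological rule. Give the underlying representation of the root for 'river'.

The stem for 'river' ends in [ɣ] in [noruɣo] but [g] in [norug].
If /ɣ/ were underlying and a rule turned it into [g] in isolation, 'head' would also alternate; but it has [ɣ] in both [mareɣo] and [mareɣ].
Therefore /g/ is basic and [ɣ] is derived by intervocalic spirantization (voiced stops become fricatives between vowels).

/norug/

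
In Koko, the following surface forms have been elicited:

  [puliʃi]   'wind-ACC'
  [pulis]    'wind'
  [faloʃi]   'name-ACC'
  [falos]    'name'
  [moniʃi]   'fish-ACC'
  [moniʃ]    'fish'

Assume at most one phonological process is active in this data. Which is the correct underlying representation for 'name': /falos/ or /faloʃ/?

/falos/

The root 'name' surfaces as [faloʃi] and [falos], with a stem-final [ʃ] ~ [s] alternation.
The stem 'fish' ([moniʃi], [moniʃ]) shows [ʃ] unchanged in both environments, so [ʃ] cannot be basic with [s] derived in isolation.
The underlying segment must be /s/; /s/ becomes palato-alveolar [ʃ] before a front vowel, yielding [ʃ] there.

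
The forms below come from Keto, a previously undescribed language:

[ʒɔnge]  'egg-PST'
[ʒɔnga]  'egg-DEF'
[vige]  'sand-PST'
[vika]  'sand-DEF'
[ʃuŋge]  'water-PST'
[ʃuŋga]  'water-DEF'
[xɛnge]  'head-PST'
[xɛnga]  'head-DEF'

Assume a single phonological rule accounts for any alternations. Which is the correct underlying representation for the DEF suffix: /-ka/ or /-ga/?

The DEF morpheme has two allomorphs, [-ga] and [-ka].
By contrast the PST suffix keeps its initial [g] throughout — that segment must be underlying.
The DEF suffix is therefore /-ka/ underlyingly, with post-nasal voicing: voiceless stops become voiced after a nasal.

/-ka/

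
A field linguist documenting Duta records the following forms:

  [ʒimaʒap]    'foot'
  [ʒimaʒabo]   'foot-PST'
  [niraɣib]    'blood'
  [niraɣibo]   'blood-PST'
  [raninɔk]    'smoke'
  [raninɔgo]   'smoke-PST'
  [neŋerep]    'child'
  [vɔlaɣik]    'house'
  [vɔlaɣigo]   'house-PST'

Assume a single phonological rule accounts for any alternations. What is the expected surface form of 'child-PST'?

The stem for 'foot' ends in [p] in [ʒimaʒap] but [b] in [ʒimaʒabo].
If /b/ were underlying and a rule turned it into [p] in isolation, 'blood' would also alternate; but it has [b] in both [niraɣib] and [niraɣibo].
The alternation reflects intervocalic voicing: voiceless stops become voiced between vowels. /p/ is underlying.
The one attested form of 'child', [neŋerep], shows underlying /neŋerep/. Applying the same rule between vowels gives [neŋerebo].

[neŋerebo]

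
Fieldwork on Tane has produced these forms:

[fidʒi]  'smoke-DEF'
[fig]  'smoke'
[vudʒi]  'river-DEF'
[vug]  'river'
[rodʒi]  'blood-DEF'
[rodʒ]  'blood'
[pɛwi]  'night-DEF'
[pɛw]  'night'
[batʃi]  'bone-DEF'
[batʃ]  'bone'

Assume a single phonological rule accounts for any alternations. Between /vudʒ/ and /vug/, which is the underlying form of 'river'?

/vug/

The root 'river' surfaces as [vudʒi] and [vug], with a stem-final [dʒ] ~ [g] alternation.
The stem 'blood' ([rodʒi], [rodʒ]) shows [dʒ] unchanged in both environments, so [dʒ] cannot be basic with [g] derived in isolation.
Therefore /g/ is basic and [dʒ] is derived by palatalization before a front vowel (/g/ becomes palato-alveolar [dʒ] before a front vowel).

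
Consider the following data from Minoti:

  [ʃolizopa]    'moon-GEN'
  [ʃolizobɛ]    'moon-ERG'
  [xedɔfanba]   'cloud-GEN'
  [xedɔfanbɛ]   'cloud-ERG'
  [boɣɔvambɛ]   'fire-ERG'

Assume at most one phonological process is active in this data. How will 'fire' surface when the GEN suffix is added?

[boɣɔvamba]

The GEN suffix surfaces as [-ba] and [-pa], depending on the final segment of the stem.
The ERG suffix, which begins with [b], is invariant after every stem; so [b] is not altered by any rule here.
The GEN suffix is therefore /-pa/ underlyingly, with post-nasal voicing: voiceless stops become voiced after a nasal.
After 'fire', which ends in a nasal, the suffix surfaces as [-ba], giving [boɣɔvamba].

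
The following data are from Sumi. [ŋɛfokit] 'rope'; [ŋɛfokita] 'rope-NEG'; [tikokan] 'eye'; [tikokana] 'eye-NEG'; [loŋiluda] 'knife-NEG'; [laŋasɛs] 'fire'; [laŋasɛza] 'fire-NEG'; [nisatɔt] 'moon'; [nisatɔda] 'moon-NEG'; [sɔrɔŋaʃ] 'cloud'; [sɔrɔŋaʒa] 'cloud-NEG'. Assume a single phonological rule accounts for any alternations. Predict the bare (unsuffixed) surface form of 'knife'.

The root 'moon' surfaces as [nisatɔt] and [nisatɔda], with a stem-final [t] ~ [d] alternation.
The stem 'rope' ([ŋɛfokit], [ŋɛfokita]) shows [t] unchanged in both environments, so [t] cannot be basic with [d] derived before the NEG suffix.
The underlying segment must be /d/; voiced obstruents become voiceless word-finally, yielding [t] there.
From [loŋiluda] the stem 'knife' is /loŋilud/; word-finally this yields [loŋilut].

[loŋilut]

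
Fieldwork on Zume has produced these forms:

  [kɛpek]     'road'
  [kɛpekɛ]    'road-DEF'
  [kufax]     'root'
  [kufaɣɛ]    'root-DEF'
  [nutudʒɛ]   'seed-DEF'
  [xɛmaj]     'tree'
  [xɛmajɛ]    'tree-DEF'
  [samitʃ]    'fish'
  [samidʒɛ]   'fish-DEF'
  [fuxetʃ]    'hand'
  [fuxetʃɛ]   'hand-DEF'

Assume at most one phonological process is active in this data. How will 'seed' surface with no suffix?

[nututʃ]

The stem for 'fish' ends in [tʃ] in [samitʃ] but [dʒ] in [samidʒɛ].
If /tʃ/ were underlying and a rule turned it into [dʒ] before the DEF suffix, 'hand' would also alternate; but it has [tʃ] in both [fuxetʃ] and [fuxetʃɛ].
The underlying segment must be /dʒ/; voiced obstruents become voiceless word-finally, yielding [tʃ] there.
The one attested form of 'seed', [nutudʒɛ], shows underlying /nutudʒ/. Applying the same rule word-finally gives [nututʃ].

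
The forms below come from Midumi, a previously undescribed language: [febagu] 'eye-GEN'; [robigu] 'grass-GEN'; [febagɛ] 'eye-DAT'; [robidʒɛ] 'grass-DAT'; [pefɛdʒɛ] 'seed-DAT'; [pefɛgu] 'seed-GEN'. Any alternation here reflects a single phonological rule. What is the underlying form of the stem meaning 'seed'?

The stem for 'seed' ends in [dʒ] in [pefɛdʒɛ] but [g] in [pefɛgu].
The stem 'eye' ([febagɛ], [febagu]) shows [g] unchanged in both environments, so [g] cannot be basic with [dʒ] derived before the DAT suffix.
Therefore /dʒ/ is basic and [g] is derived by depalatalization (palato-alveolar /dʒ/ becomes [g] when no front vowel follows).

/pefɛdʒ/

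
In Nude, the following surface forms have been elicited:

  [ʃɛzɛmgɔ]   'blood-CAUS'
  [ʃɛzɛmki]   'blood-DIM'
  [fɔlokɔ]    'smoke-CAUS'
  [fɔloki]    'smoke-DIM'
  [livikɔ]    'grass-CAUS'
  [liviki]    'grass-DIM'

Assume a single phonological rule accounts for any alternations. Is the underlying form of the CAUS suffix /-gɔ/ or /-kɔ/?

The CAUS suffix surfaces as [-gɔ] and [-kɔ], depending on the final segment of the stem.
The DIM suffix, which begins with [k], is invariant after every stem; so [k] is not altered by any rule here.
The CAUS suffix is therefore /-gɔ/ underlyingly, with post-vocalic devoicing: voiced stops become voiceless after a vowel.

/-gɔ/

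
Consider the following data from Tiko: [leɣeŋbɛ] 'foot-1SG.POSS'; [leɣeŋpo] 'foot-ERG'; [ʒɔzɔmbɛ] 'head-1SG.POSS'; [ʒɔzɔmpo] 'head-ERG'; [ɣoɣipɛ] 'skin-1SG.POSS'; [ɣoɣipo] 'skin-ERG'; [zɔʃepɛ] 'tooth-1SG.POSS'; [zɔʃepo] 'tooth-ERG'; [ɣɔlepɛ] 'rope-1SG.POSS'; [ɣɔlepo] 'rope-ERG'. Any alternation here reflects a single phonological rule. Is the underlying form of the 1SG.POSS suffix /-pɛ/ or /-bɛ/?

The 1SG.POSS morpheme has two allomorphs, [-bɛ] and [-pɛ].
The ERG suffix, which begins with [p], is invariant after every stem; so [p] is not altered by any rule here.
So the underlying form is /-bɛ/, and voiced stops become voiceless after a vowel.

/-bɛ/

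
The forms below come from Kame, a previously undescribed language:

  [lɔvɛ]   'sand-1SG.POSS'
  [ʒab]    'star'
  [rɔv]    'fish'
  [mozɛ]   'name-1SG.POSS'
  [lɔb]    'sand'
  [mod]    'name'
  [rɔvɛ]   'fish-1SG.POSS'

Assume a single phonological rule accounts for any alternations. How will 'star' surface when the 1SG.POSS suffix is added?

[ʒavɛ]

The stem for 'sand' ends in [v] in [lɔvɛ] but [b] in [lɔb].
If /v/ were underlying and a rule turned it into [b] in isolation, 'fish' would also alternate; but it has [v] in both [rɔvɛ] and [rɔv].
The underlying segment must be /b/; voiced stops become fricatives between vowels, yielding [v] there.
From [ʒab] the stem 'star' is /ʒab/; between vowels this yields [ʒavɛ].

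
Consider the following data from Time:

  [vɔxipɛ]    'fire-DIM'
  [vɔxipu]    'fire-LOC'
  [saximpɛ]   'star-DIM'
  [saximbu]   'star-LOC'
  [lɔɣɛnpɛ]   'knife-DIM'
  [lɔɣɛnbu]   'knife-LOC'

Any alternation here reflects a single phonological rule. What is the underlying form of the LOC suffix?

/-bu/

The LOC suffix surfaces as [-bu] and [-pu], depending on the final segment of the stem.
By contrast the DIM suffix keeps its initial [p] throughout — that segment must be underlying.
The LOC suffix is therefore /-bu/ underlyingly, with post-vocalic devoicing: voiced stops become voiceless after a vowel.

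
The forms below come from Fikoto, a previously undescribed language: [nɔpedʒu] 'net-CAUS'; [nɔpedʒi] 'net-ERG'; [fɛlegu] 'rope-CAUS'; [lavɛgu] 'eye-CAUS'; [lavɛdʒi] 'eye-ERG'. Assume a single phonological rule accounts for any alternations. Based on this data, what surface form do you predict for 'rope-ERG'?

[fɛledʒi]

The root 'eye' surfaces as [lavɛgu] and [lavɛdʒi], with a stem-final [g] ~ [dʒ] alternation.
If /dʒ/ were underlying and a rule turned it into [g] before the CAUS suffix, 'net' would also alternate; but it has [dʒ] in both [nɔpedʒu] and [nɔpedʒi].
So /g/ is underlying, and a rule of palatalization before a front vowel — /g/ becomes palato-alveolar [dʒ] before a front vowel — gives [dʒ].
From [fɛlegu] the stem 'rope' is /fɛleg/; before a front vowel this yields [fɛledʒi].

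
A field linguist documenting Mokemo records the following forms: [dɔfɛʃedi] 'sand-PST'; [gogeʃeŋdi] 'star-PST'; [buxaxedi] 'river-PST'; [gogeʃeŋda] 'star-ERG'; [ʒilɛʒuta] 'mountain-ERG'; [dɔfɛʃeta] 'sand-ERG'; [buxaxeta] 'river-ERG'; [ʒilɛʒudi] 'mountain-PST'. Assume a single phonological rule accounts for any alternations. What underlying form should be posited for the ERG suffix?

/-ta/

The ERG morpheme has two allomorphs, [-da] and [-ta].
The PST suffix, which begins with [d], is invariant after every stem; so [d] is not altered by any rule here.
The ERG suffix is therefore /-ta/ underlyingly, with post-nasal voicing: voiceless stops become voiced after a nasal.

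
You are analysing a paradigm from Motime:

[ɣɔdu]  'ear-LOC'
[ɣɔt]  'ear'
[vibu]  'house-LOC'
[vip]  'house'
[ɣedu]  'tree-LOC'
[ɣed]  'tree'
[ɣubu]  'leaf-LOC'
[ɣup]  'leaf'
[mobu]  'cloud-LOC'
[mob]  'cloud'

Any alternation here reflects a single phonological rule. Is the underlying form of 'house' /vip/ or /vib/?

The root 'house' surfaces as [vibu] and [vip], with a stem-final [b] ~ [p] alternation.
But 'cloud' keeps [b] in both environments ([mobu], [mob]), so there is no rule changing /b/ to [p] in isolation.
The alternation reflects intervocalic voicing: voiceless stops become voiced between vowels. /p/ is underlying.

/vip/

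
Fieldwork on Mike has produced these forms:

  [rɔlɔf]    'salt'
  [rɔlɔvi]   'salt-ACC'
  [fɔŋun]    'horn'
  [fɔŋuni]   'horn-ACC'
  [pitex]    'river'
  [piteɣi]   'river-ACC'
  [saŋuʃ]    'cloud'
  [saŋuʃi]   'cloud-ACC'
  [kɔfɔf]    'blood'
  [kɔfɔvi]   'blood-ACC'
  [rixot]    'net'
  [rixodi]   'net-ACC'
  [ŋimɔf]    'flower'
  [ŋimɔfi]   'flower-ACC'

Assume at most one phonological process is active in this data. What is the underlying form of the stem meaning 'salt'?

The root 'salt' surfaces as [rɔlɔf] and [rɔlɔvi], with a stem-final [f] ~ [v] alternation.
Compare 'flower', with invariant [f] in [ŋimɔf] and [ŋimɔfi]: an analysis with underlying /f/ and a rule producing [v] before the ACC suffix would wrongly predict alternation here too.
Therefore /v/ is basic and [f] is derived by word-final obstruent devoicing (voiced obstruents become voiceless word-finally).

/rɔlɔv/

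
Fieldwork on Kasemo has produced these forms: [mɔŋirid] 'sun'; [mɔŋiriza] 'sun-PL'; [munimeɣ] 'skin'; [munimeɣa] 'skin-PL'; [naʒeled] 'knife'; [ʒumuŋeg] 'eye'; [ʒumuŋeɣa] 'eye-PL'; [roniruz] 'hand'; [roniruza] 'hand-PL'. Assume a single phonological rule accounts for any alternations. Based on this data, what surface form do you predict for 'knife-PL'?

[naʒeleza]

'sun' shows [d] ~ [z] at the end of the stem ([mɔŋirid] vs [mɔŋiriza]).
If /z/ were underlying and a rule turned it into [d] in isolation, 'hand' would also alternate; but it has [z] in both [roniruz] and [roniruza].
So /d/ is underlying, and a rule of intervocalic spirantization — voiced stops become fricatives between vowels — gives [z].
The one attested form of 'knife', [naʒeled], shows underlying /naʒeled/. Applying the same rule between vowels gives [naʒeleza].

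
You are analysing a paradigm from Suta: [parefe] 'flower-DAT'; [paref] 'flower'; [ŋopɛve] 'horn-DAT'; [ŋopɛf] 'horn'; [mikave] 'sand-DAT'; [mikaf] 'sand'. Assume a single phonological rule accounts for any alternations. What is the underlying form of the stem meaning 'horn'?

The root 'horn' surfaces as [ŋopɛve] and [ŋopɛf], with a stem-final [v] ~ [f] alternation.
Compare 'flower', with invariant [f] in [parefe] and [paref]: an analysis with underlying /f/ and a rule producing [v] before the DAT suffix would wrongly predict alternation here too.
So /v/ is underlying, and a rule of word-final obstruent devoicing — voiced obstruents become voiceless word-finally — gives [f].

/ŋopɛv/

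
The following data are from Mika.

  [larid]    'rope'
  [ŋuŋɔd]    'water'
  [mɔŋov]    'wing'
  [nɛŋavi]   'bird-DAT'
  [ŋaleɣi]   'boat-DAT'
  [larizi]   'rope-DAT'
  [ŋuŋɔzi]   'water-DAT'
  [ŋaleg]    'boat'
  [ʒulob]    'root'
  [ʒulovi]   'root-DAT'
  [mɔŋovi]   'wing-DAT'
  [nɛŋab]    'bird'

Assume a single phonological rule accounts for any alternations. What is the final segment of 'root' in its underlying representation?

/b/

The stem for 'root' ends in [v] in [ʒulovi] but [b] in [ʒulob].
If /v/ were underlying and a rule turned it into [b] in isolation, 'wing' would also alternate; but it has [v] in both [mɔŋovi] and [mɔŋov].
The alternation reflects intervocalic spirantization: voiced stops become fricatives between vowels. /b/ is underlying.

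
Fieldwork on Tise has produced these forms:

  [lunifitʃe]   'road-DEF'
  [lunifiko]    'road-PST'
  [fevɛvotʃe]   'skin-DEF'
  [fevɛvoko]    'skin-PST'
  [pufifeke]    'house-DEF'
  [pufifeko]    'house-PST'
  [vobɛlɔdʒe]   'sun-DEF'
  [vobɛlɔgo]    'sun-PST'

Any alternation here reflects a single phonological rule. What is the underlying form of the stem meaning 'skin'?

/fevɛvotʃ/

In [fevɛvotʃe] and [fevɛvoko] the final segment of 'skin' alternates: [tʃ] ~ [k].
But 'house' keeps [k] in both environments ([pufifeke], [pufifeko]), so there is no rule changing /k/ to [tʃ] before the DEF suffix.
The underlying segment must be /tʃ/; palato-alveolar /tʃ/ and /dʒ/ become [k] and [g] when no front vowel follows, yielding [k] there.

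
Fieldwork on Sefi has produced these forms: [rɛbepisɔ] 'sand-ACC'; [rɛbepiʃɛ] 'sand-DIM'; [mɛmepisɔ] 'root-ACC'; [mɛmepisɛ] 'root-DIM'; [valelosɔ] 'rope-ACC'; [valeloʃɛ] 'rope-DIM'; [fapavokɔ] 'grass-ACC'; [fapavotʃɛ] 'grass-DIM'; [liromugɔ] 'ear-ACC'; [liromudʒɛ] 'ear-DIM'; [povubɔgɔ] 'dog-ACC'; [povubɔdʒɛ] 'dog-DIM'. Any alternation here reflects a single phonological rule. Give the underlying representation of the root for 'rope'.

The stem for 'rope' ends in [s] in [valelosɔ] but [ʃ] in [valeloʃɛ].
But 'root' keeps [s] in both environments ([mɛmepisɔ], [mɛmepisɛ]), so there is no rule changing /s/ to [ʃ] before the DIM suffix.
So /ʃ/ is underlying, and a rule of depalatalization — palato-alveolar /tʃ/, /dʒ/ and /ʃ/ become [k], [g] and [s] when no front vowel follows — gives [s].
So 'rope' = /valeloʃ/.

/valeloʃ/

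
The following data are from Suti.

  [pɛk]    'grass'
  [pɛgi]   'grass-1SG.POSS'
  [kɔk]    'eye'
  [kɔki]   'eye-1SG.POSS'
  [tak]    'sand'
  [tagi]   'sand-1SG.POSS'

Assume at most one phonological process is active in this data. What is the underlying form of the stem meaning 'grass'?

/pɛg/

In [pɛk] and [pɛgi] the final segment of 'grass' alternates: [k] ~ [g].
But 'eye' keeps [k] in both environments ([kɔk], [kɔki]), so there is no rule changing /k/ to [g] before the 1SG.POSS suffix.
The alternation reflects word-final obstruent devoicing: voiced obstruents become voiceless word-finally. /g/ is underlying.
Hence 'grass' is /pɛg/ underlyingly.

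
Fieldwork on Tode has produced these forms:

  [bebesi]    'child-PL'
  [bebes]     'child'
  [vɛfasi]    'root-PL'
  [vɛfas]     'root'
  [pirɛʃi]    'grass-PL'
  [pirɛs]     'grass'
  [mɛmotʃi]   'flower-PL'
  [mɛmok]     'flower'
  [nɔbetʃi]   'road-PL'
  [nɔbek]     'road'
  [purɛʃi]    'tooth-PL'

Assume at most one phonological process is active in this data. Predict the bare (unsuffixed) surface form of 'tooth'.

[purɛs]

In [pirɛʃi] and [pirɛs] the final segment of 'grass' alternates: [ʃ] ~ [s].
Compare 'child', with invariant [s] in [bebesi] and [bebes]: an analysis with underlying /s/ and a rule producing [ʃ] before the PL suffix would wrongly predict alternation here too.
The alternation reflects depalatalization: palato-alveolar /tʃ/ and /ʃ/ become [k] and [s] when no front vowel follows. /ʃ/ is underlying.
From [purɛʃi] the stem 'tooth' is /purɛʃ/; when no front vowel follows this yields [purɛs].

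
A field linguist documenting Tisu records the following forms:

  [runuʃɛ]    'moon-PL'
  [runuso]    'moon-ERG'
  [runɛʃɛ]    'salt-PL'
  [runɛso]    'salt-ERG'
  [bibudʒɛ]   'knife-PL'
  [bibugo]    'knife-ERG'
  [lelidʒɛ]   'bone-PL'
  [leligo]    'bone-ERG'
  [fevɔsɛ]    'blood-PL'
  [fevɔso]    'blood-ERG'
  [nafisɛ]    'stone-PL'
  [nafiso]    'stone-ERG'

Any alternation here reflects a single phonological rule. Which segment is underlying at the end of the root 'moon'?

In [runuʃɛ] and [runuso] the final segment of 'moon' alternates: [ʃ] ~ [s].
Compare 'blood', with invariant [s] in [fevɔsɛ] and [fevɔso]: an analysis with underlying /s/ and a rule producing [ʃ] before the PL suffix would wrongly predict alternation here too.
Therefore /ʃ/ is basic and [s] is derived by depalatalization (palato-alveolar /dʒ/ and /ʃ/ become [g] and [s] when no front vowel follows).

/ʃ/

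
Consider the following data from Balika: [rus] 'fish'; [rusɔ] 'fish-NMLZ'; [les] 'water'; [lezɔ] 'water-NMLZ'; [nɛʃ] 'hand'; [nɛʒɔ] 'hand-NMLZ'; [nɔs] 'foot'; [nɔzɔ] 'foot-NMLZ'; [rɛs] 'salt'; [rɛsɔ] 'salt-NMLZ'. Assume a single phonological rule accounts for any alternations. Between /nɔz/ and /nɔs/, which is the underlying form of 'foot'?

In [nɔs] and [nɔzɔ] the final segment of 'foot' alternates: [s] ~ [z].
The stem 'salt' ([rɛs], [rɛsɔ]) shows [s] unchanged in both environments, so [s] cannot be basic with [z] derived before the NMLZ suffix.
Therefore /z/ is basic and [s] is derived by word-final obstruent devoicing (voiced obstruents become voiceless word-finally).

/nɔz/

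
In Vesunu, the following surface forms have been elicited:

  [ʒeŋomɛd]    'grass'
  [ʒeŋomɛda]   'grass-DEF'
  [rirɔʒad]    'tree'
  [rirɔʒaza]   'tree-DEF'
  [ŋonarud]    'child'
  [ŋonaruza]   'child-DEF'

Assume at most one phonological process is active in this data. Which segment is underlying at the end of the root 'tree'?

/z/

In [rirɔʒad] and [rirɔʒaza] the final segment of 'tree' alternates: [d] ~ [z].
Compare 'grass', with invariant [d] in [ʒeŋomɛd] and [ʒeŋomɛda]: an analysis with underlying /d/ and a rule producing [z] before the DEF suffix would wrongly predict alternation here too.
The underlying segment must be /z/; voiced fricatives become stops word-finally, yielding [d] there.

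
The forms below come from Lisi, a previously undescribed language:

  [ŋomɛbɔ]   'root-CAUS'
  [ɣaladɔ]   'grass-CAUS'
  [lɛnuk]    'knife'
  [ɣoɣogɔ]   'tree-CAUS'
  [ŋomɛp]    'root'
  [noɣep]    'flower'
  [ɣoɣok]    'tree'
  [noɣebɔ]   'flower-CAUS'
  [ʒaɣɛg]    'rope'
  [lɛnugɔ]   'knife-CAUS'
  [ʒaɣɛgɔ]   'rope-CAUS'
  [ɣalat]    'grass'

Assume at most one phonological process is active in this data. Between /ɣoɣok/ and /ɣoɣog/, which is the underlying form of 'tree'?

/ɣoɣok/

'tree' shows [g] ~ [k] at the end of the stem ([ɣoɣogɔ] vs [ɣoɣok]).
The stem 'rope' ([ʒaɣɛgɔ], [ʒaɣɛg]) shows [g] unchanged in both environments, so [g] cannot be basic with [k] derived in isolation.
The underlying segment must be /k/; voiceless stops become voiced between vowels, yielding [g] there.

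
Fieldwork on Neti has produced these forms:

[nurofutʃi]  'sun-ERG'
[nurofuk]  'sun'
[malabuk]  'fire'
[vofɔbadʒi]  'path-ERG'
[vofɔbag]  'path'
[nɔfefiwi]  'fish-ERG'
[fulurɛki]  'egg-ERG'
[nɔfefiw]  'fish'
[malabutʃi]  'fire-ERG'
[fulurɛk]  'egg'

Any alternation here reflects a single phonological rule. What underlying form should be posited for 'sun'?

/nurofutʃ/

'sun' shows [tʃ] ~ [k] at the end of the stem ([nurofutʃi] vs [nurofuk]).
Compare 'egg', with invariant [k] in [fulurɛki] and [fulurɛk]: an analysis with underlying /k/ and a rule producing [tʃ] before the ERG suffix would wrongly predict alternation here too.
The alternation reflects depalatalization: palato-alveolar /tʃ/ and /dʒ/ become [k] and [g] when no front vowel follows. /tʃ/ is underlying.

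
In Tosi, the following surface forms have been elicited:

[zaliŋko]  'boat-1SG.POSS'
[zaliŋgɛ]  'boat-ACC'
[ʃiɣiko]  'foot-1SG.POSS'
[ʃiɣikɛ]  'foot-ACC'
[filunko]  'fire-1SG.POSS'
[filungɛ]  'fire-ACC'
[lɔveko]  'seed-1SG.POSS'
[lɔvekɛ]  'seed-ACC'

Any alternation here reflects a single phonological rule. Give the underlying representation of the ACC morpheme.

/-gɛ/

The ACC suffix surfaces as [-gɛ] and [-kɛ], depending on the final segment of the stem.
By contrast the 1SG.POSS suffix keeps its initial [k] throughout — that segment must be underlying.
So the underlying form is /-gɛ/, and voiced stops become voiceless after a vowel.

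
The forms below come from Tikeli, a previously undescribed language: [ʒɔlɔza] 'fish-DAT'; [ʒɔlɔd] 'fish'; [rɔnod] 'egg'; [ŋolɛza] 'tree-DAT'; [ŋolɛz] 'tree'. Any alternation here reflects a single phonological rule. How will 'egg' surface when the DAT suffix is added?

[rɔnoza]

'fish' shows [z] ~ [d] at the end of the stem ([ʒɔlɔza] vs [ʒɔlɔd]).
Compare 'tree', with invariant [z] in [ŋolɛza] and [ŋolɛz]: an analysis with underlying /z/ and a rule producing [d] in isolation would wrongly predict alternation here too.
Therefore /d/ is basic and [z] is derived by intervocalic spirantization (voiced stops become fricatives between vowels).
The one attested form of 'egg', [rɔnod], shows underlying /rɔnod/. Applying the same rule between vowels gives [rɔnoza].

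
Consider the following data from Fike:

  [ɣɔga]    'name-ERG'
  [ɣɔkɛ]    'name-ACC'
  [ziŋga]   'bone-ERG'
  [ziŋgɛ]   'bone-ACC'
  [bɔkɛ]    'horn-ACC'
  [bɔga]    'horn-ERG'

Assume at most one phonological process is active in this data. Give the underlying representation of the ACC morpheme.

The ACC morpheme has two allomorphs, [-gɛ] and [-kɛ].
The ERG suffix, which begins with [g], is invariant after every stem; so [g] is not altered by any rule here.
So the underlying form is /-kɛ/, and voiceless stops become voiced after a nasal.

/-kɛ/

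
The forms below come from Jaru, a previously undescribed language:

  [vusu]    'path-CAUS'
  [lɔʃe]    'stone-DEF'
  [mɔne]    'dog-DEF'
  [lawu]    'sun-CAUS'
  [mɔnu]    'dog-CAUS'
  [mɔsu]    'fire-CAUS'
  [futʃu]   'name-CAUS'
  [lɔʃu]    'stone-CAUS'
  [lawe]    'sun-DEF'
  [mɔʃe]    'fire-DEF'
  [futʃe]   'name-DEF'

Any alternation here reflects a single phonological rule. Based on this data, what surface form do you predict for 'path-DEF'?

[vuʃe]

The root 'fire' surfaces as [mɔsu] and [mɔʃe], with a stem-final [s] ~ [ʃ] alternation.
But 'stone' keeps [ʃ] in both environments ([lɔʃu], [lɔʃe]), so there is no rule changing /ʃ/ to [s] before the CAUS suffix.
Therefore /s/ is basic and [ʃ] is derived by palatalization before a front vowel (/s/ becomes palato-alveolar [ʃ] before a front vowel).
From [vusu] the stem 'path' is /vus/; before a front vowel this yields [vuʃe].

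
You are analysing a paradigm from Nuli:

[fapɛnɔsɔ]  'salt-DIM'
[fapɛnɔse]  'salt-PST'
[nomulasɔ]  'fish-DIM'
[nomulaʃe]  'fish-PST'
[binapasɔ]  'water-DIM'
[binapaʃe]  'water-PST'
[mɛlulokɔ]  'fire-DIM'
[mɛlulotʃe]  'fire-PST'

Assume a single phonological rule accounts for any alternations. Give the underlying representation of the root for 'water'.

The root 'water' surfaces as [binapasɔ] and [binapaʃe], with a stem-final [s] ~ [ʃ] alternation.
But 'salt' keeps [s] in both environments ([fapɛnɔsɔ], [fapɛnɔse]), so there is no rule changing /s/ to [ʃ] before the PST suffix.
The underlying segment must be /ʃ/; palato-alveolar /tʃ/ and /ʃ/ become [k] and [s] when no front vowel follows, yielding [s] there.
Hence 'water' is /binapaʃ/ underlyingly.

/binapaʃ/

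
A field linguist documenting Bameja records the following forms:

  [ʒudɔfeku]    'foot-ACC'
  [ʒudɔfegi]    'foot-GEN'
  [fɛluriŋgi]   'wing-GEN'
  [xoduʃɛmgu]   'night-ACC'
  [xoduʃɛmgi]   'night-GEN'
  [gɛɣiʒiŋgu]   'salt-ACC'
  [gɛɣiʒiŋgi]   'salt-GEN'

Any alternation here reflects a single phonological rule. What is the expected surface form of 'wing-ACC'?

The ACC suffix surfaces as [-gu] and [-ku], depending on the final segment of the stem.
By contrast the GEN suffix keeps its initial [g] throughout — that segment must be underlying.
The ACC suffix is therefore /-ku/ underlyingly, with post-nasal voicing: voiceless stops become voiced after a nasal.
After 'wing', which ends in a nasal, the suffix surfaces as [-gu], giving [fɛluriŋgu].

[fɛluriŋgu]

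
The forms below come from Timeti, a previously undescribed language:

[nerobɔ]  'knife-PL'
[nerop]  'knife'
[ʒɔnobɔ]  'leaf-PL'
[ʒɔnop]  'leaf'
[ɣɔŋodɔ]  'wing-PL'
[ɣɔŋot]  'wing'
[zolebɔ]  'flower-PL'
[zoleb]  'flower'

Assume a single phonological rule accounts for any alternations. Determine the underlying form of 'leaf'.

/ʒɔnop/

'leaf' shows [b] ~ [p] at the end of the stem ([ʒɔnobɔ] vs [ʒɔnop]).
But 'flower' keeps [b] in both environments ([zolebɔ], [zoleb]), so there is no rule changing /b/ to [p] in isolation.
The alternation reflects intervocalic voicing: voiceless stops become voiced between vowels. /p/ is underlying.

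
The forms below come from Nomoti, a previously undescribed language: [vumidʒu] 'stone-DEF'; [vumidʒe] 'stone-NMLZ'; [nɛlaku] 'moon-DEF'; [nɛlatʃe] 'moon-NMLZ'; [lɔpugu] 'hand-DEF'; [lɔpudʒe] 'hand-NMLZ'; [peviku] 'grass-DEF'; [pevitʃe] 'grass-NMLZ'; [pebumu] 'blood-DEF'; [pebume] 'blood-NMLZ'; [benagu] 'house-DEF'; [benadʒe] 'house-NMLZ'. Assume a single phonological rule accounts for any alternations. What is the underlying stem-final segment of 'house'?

/g/

In [benagu] and [benadʒe] the final segment of 'house' alternates: [g] ~ [dʒ].
But 'stone' keeps [dʒ] in both environments ([vumidʒu], [vumidʒe]), so there is no rule changing /dʒ/ to [g] before the DEF suffix.
The alternation reflects palatalization before a front vowel: /k/ and /g/ become palato-alveolar [tʃ] and [dʒ] before a front vowel. /g/ is underlying.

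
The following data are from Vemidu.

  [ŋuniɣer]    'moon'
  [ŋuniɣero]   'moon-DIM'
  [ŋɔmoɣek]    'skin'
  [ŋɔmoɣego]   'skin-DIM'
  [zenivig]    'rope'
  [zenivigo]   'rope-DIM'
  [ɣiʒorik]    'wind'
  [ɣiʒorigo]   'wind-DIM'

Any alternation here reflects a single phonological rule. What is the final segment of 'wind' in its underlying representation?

In [ɣiʒorik] and [ɣiʒorigo] the final segment of 'wind' alternates: [k] ~ [g].
But 'rope' keeps [g] in both environments ([zenivig], [zenivigo]), so there is no rule changing /g/ to [k] in isolation.
So /k/ is underlying, and a rule of intervocalic voicing — voiceless stops become voiced between vowels — gives [g].

/k/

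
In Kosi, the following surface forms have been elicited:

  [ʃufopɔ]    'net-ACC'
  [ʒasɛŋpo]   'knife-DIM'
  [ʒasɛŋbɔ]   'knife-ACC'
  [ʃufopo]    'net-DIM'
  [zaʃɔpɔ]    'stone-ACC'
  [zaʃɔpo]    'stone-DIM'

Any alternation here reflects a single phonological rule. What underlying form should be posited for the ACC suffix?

The ACC morpheme has two allomorphs, [-bɔ] and [-pɔ].
By contrast the DIM suffix keeps its initial [p] throughout — that segment must be underlying.
So the underlying form is /-bɔ/, and voiced stops become voiceless after a vowel.

/-bɔ/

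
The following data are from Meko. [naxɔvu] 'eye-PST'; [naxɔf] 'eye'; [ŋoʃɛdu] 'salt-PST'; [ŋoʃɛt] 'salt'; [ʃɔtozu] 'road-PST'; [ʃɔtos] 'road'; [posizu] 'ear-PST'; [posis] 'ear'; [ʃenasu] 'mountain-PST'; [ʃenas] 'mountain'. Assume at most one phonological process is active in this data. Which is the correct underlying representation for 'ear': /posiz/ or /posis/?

The stem for 'ear' ends in [z] in [posizu] but [s] in [posis].
If /s/ were underlying and a rule turned it into [z] before the PST suffix, 'mountain' would also alternate; but it has [s] in both [ʃenasu] and [ʃenas].
So /z/ is underlying, and a rule of word-final obstruent devoicing — voiced obstruents become voiceless word-finally — gives [s].

/posiz/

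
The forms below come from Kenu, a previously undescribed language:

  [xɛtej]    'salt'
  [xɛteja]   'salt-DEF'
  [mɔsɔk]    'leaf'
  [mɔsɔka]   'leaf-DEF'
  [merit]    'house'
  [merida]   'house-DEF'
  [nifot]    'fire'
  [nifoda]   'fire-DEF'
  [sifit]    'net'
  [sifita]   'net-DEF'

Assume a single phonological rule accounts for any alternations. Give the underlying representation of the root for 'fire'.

/nifod/

The stem for 'fire' ends in [t] in [nifot] but [d] in [nifoda].
But 'net' keeps [t] in both environments ([sifit], [sifita]), so there is no rule changing /t/ to [d] before the DEF suffix.
Therefore /d/ is basic and [t] is derived by word-final obstruent devoicing (voiced obstruents become voiceless word-finally).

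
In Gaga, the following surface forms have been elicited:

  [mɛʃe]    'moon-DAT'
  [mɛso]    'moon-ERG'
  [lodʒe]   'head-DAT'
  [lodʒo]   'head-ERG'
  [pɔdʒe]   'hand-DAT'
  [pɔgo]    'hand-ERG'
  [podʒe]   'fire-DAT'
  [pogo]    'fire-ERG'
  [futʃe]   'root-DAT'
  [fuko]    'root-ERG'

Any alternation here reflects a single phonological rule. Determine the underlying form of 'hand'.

The stem for 'hand' ends in [dʒ] in [pɔdʒe] but [g] in [pɔgo].
The stem 'head' ([lodʒe], [lodʒo]) shows [dʒ] unchanged in both environments, so [dʒ] cannot be basic with [g] derived before the ERG suffix.
The alternation reflects palatalization before a front vowel: /k/, /g/ and /s/ become palato-alveolar [tʃ], [dʒ] and [ʃ] before a front vowel. /g/ is underlying.
Hence 'hand' is /pɔg/ underlyingly.

/pɔg/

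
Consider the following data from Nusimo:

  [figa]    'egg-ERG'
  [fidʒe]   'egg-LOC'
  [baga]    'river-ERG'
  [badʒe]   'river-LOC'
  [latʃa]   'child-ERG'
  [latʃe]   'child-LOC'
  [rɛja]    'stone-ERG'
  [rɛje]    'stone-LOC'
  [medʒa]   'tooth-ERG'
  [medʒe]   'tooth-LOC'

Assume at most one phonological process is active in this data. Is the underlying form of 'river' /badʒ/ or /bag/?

The stem for 'river' ends in [g] in [baga] but [dʒ] in [badʒe].
Compare 'tooth', with invariant [dʒ] in [medʒa] and [medʒe]: an analysis with underlying /dʒ/ and a rule producing [g] before the ERG suffix would wrongly predict alternation here too.
The underlying segment must be /g/; /g/ becomes palato-alveolar [dʒ] before a front vowel, yielding [dʒ] there.

/bag/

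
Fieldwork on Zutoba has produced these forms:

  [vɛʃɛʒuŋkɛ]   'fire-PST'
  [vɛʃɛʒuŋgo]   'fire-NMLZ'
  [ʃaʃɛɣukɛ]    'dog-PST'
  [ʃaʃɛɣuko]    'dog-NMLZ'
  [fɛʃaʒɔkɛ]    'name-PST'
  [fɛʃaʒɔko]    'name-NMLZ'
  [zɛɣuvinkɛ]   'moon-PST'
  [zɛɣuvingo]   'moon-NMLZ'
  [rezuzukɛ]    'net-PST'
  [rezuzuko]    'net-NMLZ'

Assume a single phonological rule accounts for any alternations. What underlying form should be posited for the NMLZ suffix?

/-go/

The NMLZ morpheme has two allomorphs, [-go] and [-ko].
By contrast the PST suffix keeps its initial [k] throughout — that segment must be underlying.
So the underlying form is /-go/, and voiced stops become voiceless after a vowel.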